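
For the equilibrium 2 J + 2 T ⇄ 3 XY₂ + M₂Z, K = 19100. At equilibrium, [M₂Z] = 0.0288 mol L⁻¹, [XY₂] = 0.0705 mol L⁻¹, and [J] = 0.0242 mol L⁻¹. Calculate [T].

[T] = 9.50e-4 mol L⁻¹

At equilibrium, K = [XY₂]³·[M₂Z] / ([J]²·[T]²) = 19100.
(0.0705)³·(0.0288) / ((0.0242)²·([T])²) = 19100
[T]² = 9.02e-7 ⇒ [T] = 9.50e-4 mol L⁻¹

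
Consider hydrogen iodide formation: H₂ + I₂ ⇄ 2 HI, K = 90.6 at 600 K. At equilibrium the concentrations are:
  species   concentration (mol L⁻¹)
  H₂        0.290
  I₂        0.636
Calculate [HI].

[HI] = 4.09 mol L⁻¹

At equilibrium, K = [HI]² / ([H₂]·[I₂]) = 90.6.
([HI])² / ((0.290)·(0.636)) = 90.6
[HI]² = 16.7 ⇒ [HI] = 4.09 mol L⁻¹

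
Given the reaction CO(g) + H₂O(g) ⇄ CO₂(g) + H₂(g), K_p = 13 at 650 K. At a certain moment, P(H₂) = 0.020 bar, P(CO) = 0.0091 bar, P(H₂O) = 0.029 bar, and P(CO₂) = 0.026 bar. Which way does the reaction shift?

Q_p = P(CO₂)·P(H₂) / (P(CO)·P(H₂O)) = (0.026)·(0.020) / ((0.0091)·(0.029)) = 2.0
Q_p = 2.0 < K_p = 13, so the forward reaction proceeds.

in the forward direction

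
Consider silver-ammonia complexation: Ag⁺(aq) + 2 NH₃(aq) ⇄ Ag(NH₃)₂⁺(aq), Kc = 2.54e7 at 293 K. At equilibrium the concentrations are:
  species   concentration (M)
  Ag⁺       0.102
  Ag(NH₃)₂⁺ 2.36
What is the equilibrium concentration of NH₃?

[NH₃] = 9.54e-4 M

At equilibrium, Kc = [Ag(NH₃)₂⁺] / ([Ag⁺]·[NH₃]²) = 2.54e7.
(2.36) / ((0.102)·([NH₃])²) = 2.54e7
[NH₃]² = 9.11e-7 ⇒ [NH₃] = 9.54e-4 M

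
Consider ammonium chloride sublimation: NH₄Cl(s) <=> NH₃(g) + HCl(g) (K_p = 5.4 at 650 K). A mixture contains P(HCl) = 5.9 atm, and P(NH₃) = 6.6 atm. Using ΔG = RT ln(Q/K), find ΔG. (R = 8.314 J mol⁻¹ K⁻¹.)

(NH₄Cl is a pure solid — omitted from Q_p.)
Q_p = P(NH₃)·P(HCl) = (6.6)·(5.9) = 38.9
ΔG = RT ln(Q_p/K_p) = (8.314 J mol⁻¹ K⁻¹)(650 K) × ln(38.9/5.4)
   = (5.404 kJ/mol)(1.975) = 10.7 kJ/mol
ΔG > 0, so the forward reaction is non-spontaneous (proceeds in reverse).

ΔG = 10.7 kJ/mol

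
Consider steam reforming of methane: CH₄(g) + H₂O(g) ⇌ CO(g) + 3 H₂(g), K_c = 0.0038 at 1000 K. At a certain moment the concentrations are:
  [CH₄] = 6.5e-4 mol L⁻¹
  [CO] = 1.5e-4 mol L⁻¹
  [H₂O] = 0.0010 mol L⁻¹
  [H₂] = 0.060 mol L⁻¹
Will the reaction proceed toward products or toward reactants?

toward reactants

Q_c = [CO]·[H₂]³ / ([CH₄]·[H₂O]) = (1.5e-4)·(0.060)³ / ((6.5e-4)·(0.0010)) = 0.050
Q_c = 0.050 > K_c = 0.0038, so the reverse reaction proceeds.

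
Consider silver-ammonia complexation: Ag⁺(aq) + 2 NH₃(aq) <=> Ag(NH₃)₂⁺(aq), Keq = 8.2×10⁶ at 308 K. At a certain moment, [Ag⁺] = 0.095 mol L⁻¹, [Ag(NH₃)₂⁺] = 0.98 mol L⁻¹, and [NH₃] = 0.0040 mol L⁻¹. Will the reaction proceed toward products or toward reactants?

in the forward direction

Q = [Ag(NH₃)₂⁺] / ([Ag⁺]·[NH₃]²) = (0.98) / ((0.095)·(0.0040)²) = 6.4×10⁵
Q = 6.4×10⁵ < Keq = 8.2×10⁶, so the forward reaction proceeds.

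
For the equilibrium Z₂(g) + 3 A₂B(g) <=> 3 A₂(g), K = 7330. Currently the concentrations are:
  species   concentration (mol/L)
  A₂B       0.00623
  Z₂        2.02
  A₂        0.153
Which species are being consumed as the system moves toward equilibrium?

Q = [A₂]³ / ([Z₂]·[A₂B]³) = (0.153)³ / ((2.02)·(0.00623)³) = 7330
Q = 7330 = K; the system is at equilibrium.

none (at equilibrium)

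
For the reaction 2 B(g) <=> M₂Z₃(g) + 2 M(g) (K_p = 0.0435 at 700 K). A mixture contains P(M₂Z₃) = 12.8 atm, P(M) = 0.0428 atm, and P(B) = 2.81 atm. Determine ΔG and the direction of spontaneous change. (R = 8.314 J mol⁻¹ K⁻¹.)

Q_p = P(M₂Z₃)·P(M)² / P(B)² = (12.8)·(0.0428)² / (2.81)² = 0.00297
ΔG = RT ln(Q_p/K_p) = (8.314 J mol⁻¹ K⁻¹)(700 K) × ln(0.00297/0.0435)
   = (5.820 kJ/mol)(-2.684) = -15.6 kJ/mol
ΔG < 0, so the forward reaction is spontaneous (proceeds forward).

ΔG = -15.6 kJ/mol; the forward reaction is spontaneous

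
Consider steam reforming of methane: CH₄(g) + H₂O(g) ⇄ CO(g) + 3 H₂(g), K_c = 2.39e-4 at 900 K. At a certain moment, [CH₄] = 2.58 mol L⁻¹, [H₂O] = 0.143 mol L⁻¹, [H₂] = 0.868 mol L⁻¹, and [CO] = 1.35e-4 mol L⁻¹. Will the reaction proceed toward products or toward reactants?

no net change (already at equilibrium)

Q_c = [CO]·[H₂]³ / ([CH₄]·[H₂O]) = (1.35e-4)·(0.868)³ / ((2.58)·(0.143)) = 2.39e-4
Q_c = 2.39e-4 = K_c, so the system is already at equilibrium.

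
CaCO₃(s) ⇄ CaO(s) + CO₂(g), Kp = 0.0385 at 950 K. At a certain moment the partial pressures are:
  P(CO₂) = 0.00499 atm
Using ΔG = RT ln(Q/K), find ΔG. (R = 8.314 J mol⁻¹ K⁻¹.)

(CaCO₃, CaO are pure solids — omitted from Qp.)
Qp = P(CO₂) = 0.00499
ΔG = RT ln(Qp/Kp) = (8.314 J mol⁻¹ K⁻¹)(950 K) × ln(0.00499/0.0385)
   = (7.898 kJ/mol)(-2.043) = -16.1 kJ/mol
ΔG < 0, so the forward reaction is spontaneous (proceeds forward).

ΔG = -16.1 kJ/mol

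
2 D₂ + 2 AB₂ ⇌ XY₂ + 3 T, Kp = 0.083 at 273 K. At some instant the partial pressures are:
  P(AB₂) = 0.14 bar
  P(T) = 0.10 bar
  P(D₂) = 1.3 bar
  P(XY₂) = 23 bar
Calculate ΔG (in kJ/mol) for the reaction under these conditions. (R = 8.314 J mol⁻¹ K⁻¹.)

ΔG = 4.82 kJ/mol

Qp = P(XY₂)·P(T)³ / (P(D₂)²·P(AB₂)²) = (23)·(0.10)³ / ((1.3)²·(0.14)²) = 0.694
ΔG = RT ln(Qp/Kp) = (8.314 J mol⁻¹ K⁻¹)(273 K) × ln(0.694/0.083)
   = (2.270 kJ/mol)(2.124) = 4.82 kJ/mol
ΔG > 0, so the forward reaction is non-spontaneous (proceeds in reverse).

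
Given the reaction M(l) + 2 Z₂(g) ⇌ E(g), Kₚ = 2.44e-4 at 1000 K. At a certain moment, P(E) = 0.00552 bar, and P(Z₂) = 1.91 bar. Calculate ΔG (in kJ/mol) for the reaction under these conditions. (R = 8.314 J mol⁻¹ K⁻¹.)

ΔG = 15.2 kJ/mol

(M is a pure liquid — omitted from Qₚ.)
Qₚ = P(E) / P(Z₂)² = (0.00552) / (1.91)² = 0.00151
ΔG = RT ln(Qₚ/Kₚ) = (8.314 J mol⁻¹ K⁻¹)(1000 K) × ln(0.00151/2.44e-4)
   = (8.314 kJ/mol)(1.823) = 15.2 kJ/mol
ΔG > 0, so the forward reaction is non-spontaneous (proceeds in reverse).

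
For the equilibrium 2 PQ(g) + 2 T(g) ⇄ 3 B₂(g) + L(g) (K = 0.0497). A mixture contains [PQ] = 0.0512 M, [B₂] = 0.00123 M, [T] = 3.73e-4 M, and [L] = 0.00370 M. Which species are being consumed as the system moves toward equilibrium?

Q = [B₂]³·[L] / ([PQ]²·[T]²) = (0.00123)³·(0.00370) / ((0.0512)²·(3.73e-4)²) = 0.0189
Q = 0.0189 < K = 0.0497: net forward reaction.

PQ, T (reactants)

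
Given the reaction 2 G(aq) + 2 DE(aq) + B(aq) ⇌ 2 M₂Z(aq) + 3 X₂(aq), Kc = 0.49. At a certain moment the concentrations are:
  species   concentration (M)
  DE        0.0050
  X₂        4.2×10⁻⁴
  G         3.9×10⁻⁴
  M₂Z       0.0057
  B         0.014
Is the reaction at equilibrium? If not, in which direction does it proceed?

to the right

Qc = [M₂Z]²·[X₂]³ / ([G]²·[DE]²·[B]) = (0.0057)²·(4.2×10⁻⁴)³ / ((3.9×10⁻⁴)²·(0.0050)²·(0.014)) = 0.045
Qc = 0.045 < Kc = 0.49, so the forward reaction proceeds.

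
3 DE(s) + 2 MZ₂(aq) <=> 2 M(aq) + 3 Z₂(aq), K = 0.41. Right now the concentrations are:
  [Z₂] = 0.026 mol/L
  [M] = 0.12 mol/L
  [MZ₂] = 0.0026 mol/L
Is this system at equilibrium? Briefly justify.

no; Q < K, reaction proceeds forward

(DE is a pure solid — omitted from Q.)
Q = [M]²·[Z₂]³ / [MZ₂]² = (0.12)²·(0.026)³ / (0.0026)² = 0.037
Q = 0.037 < K = 0.41: net forward reaction.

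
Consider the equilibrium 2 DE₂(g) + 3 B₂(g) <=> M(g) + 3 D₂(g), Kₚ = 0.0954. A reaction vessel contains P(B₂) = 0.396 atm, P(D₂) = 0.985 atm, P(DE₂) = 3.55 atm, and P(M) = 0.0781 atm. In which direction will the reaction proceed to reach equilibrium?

at equilibrium

Qₚ = P(M)·P(D₂)³ / (P(DE₂)²·P(B₂)³) = (0.0781)·(0.985)³ / ((3.55)²·(0.396)³) = 0.0954
Qₚ = 0.0954 = Kₚ, so the system is already at equilibrium.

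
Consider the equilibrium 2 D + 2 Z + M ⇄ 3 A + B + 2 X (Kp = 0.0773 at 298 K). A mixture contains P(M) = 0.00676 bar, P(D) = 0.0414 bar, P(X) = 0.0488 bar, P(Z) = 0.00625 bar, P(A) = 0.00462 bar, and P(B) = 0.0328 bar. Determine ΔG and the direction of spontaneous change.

ΔG = -3.75 kJ/mol; the forward reaction is spontaneous

Qp = P(A)³·P(B)·P(X)² / (P(D)²·P(Z)²·P(M)) = (0.00462)³·(0.0328)·(0.0488)² / ((0.0414)²·(0.00625)²·(0.00676)) = 0.0170
ΔG = RT ln(Qp/Kp) = (8.314 J mol⁻¹ K⁻¹)(298 K) × ln(0.0170/0.0773)
   = (2.478 kJ/mol)(-1.514) = -3.75 kJ/mol
ΔG < 0, so the forward reaction is spontaneous (proceeds forward).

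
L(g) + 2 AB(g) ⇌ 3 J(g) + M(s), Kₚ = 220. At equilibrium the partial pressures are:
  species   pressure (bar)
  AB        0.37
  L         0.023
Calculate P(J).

P(J) = 0.88 bar

(M is a pure solid — omitted from Kₚ.)
At equilibrium, Kₚ = P(J)³ / (P(L)·P(AB)²) = 220.
(P(J))³ / ((0.023)·(0.37)²) = 220
P(J)³ = 0.693 ⇒ P(J) = 0.88 bar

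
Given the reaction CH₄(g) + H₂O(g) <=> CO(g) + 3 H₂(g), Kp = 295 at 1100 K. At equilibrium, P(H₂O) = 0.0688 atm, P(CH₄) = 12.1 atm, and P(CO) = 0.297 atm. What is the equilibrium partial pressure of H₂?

P(H₂) = 9.39 atm

At equilibrium, Kp = P(CO)·P(H₂)³ / (P(CH₄)·P(H₂O)) = 295.
(0.297)·(P(H₂))³ / ((12.1)·(0.0688)) = 295
P(H₂)³ = 827 ⇒ P(H₂) = 9.39 atm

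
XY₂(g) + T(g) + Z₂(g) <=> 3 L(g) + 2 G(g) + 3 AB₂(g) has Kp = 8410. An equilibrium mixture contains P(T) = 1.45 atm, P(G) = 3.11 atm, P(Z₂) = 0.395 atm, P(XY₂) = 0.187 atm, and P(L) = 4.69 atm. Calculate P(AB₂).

P(AB₂) = 0.966 atm

At equilibrium, Kp = P(L)³·P(G)²·P(AB₂)³ / (P(XY₂)·P(T)·P(Z₂)) = 8410.
(4.69)³·(3.11)²·(P(AB₂))³ / ((0.187)·(1.45)·(0.395)) = 8410
P(AB₂)³ = 0.903 ⇒ P(AB₂) = 0.966 atm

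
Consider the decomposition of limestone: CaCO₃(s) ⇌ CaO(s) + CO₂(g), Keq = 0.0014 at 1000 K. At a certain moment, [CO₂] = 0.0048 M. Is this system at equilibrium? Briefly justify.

no; Q > K, reaction proceeds in reverse

(CaCO₃, CaO are pure solids — omitted from Q.)
Q = [CO₂] = 0.0048
Q = 0.0048 > Keq = 0.0014: net reverse reaction.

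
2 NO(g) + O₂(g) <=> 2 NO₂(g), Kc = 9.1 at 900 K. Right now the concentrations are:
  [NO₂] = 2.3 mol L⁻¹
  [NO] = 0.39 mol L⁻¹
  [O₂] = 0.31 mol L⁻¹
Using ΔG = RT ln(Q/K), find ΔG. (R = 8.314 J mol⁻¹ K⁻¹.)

Qc = [NO₂]² / ([NO]²·[O₂]) = (2.3)² / ((0.39)²·(0.31)) = 112
ΔG = RT ln(Qc/Kc) = (8.314 J mol⁻¹ K⁻¹)(900 K) × ln(112/9.1)
   = (7.483 kJ/mol)(2.510) = 18.8 kJ/mol
ΔG > 0, so the forward reaction is non-spontaneous (proceeds in reverse).

ΔG = 18.8 kJ/mol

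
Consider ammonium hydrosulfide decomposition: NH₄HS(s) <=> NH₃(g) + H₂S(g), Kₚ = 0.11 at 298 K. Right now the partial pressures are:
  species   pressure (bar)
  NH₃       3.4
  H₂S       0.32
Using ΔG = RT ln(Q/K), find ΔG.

(NH₄HS is a pure solid — omitted from Qₚ.)
Qₚ = P(NH₃)·P(H₂S) = (3.4)·(0.32) = 1.09
ΔG = RT ln(Qₚ/Kₚ) = (8.314 J mol⁻¹ K⁻¹)(298 K) × ln(1.09/0.11)
   = (2.478 kJ/mol)(2.293) = 5.68 kJ/mol
ΔG > 0, so the forward reaction is non-spontaneous (proceeds in reverse).

ΔG = 5.68 kJ/mol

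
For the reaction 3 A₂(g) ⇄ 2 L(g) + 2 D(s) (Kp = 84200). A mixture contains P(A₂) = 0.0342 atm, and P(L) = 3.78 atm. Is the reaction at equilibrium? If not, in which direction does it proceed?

(D is a pure solid — omitted from Qp.)
Qp = P(L)² / P(A₂)³ = (3.78)² / (0.0342)³ = 3.57×10⁵
Qp = 3.57×10⁵ > Kp = 84200, so the reverse reaction proceeds.

in the reverse direction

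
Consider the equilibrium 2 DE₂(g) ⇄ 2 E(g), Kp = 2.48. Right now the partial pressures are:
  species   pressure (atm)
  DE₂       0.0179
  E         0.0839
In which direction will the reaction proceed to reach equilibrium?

Qp = P(E)² / P(DE₂)² = (0.0839)² / (0.0179)² = 22.0
Qp = 22.0 > Kp = 2.48, so the reverse reaction proceeds.

to the left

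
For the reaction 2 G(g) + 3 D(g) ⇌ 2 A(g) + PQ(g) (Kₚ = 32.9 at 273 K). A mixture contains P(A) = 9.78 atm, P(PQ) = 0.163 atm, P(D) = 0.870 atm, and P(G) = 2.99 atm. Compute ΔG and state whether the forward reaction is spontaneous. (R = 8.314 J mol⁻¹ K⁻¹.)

Qₚ = P(A)²·P(PQ) / (P(G)²·P(D)³) = (9.78)²·(0.163) / ((2.99)²·(0.870)³) = 2.65
ΔG = RT ln(Qₚ/Kₚ) = (8.314 J mol⁻¹ K⁻¹)(273 K) × ln(2.65/32.9)
   = (2.270 kJ/mol)(-2.519) = -5.72 kJ/mol
ΔG < 0, so the forward reaction is spontaneous (proceeds forward).

ΔG = -5.72 kJ/mol; the forward reaction is spontaneous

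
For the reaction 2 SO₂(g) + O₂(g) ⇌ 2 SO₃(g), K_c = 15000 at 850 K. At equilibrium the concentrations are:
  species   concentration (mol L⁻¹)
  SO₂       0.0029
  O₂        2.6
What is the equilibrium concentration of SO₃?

[SO₃] = 0.57 mol L⁻¹

At equilibrium, K_c = [SO₃]² / ([SO₂]²·[O₂]) = 15000.
([SO₃])² / ((0.0029)²·(2.6)) = 15000
[SO₃]² = 0.328 ⇒ [SO₃] = 0.57 mol L⁻¹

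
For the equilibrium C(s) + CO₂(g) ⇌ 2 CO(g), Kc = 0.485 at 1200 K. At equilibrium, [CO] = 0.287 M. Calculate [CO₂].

(C is a pure solid — omitted from Kc.)
At equilibrium, Kc = [CO]² / [CO₂] = 0.485.
(0.287)² / ([CO₂]) = 0.485
[CO₂] = 0.170 M

[CO₂] = 0.170 M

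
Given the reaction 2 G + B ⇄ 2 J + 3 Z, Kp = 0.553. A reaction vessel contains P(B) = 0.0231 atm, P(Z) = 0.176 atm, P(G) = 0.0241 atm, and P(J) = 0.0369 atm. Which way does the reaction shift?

at equilibrium

Qp = P(J)²·P(Z)³ / (P(G)²·P(B)) = (0.0369)²·(0.176)³ / ((0.0241)²·(0.0231)) = 0.553
Qp = 0.553 = Kp, so the system is already at equilibrium.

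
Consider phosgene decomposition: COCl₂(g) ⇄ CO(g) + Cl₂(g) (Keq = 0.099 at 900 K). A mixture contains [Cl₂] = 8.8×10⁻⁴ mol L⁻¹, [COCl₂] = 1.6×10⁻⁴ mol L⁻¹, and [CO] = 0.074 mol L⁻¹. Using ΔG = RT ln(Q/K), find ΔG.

ΔG = 10.6 kJ/mol

Q = [CO]·[Cl₂] / [COCl₂] = (0.074)·(8.8×10⁻⁴) / (1.6×10⁻⁴) = 0.407
ΔG = RT ln(Q/Keq) = (8.314 J mol⁻¹ K⁻¹)(900 K) × ln(0.407/0.099)
   = (7.483 kJ/mol)(1.414) = 10.6 kJ/mol
ΔG > 0, so the forward reaction is non-spontaneous (proceeds in reverse).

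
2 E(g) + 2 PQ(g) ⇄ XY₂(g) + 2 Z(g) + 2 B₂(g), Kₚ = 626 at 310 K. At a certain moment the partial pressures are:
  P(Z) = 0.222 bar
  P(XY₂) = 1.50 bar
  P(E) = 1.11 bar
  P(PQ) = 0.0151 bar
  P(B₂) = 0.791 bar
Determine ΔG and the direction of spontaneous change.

Qₚ = P(XY₂)·P(Z)²·P(B₂)² / (P(E)²·P(PQ)²) = (1.50)·(0.222)²·(0.791)² / ((1.11)²·(0.0151)²) = 165
ΔG = RT ln(Qₚ/Kₚ) = (8.314 J mol⁻¹ K⁻¹)(310 K) × ln(165/626)
   = (2.577 kJ/mol)(-1.333) = -3.44 kJ/mol
ΔG < 0, so the forward reaction is spontaneous (proceeds forward).

ΔG = -3.44 kJ/mol; the forward reaction is spontaneous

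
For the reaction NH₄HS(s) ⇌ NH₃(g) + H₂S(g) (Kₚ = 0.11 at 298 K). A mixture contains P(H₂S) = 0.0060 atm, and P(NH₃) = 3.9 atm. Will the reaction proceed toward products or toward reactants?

in the forward direction

(NH₄HS is a pure solid — omitted from Qₚ.)
Qₚ = P(NH₃)·P(H₂S) = (3.9)·(0.0060) = 0.023
Qₚ = 0.023 < Kₚ = 0.11, so the forward reaction proceeds.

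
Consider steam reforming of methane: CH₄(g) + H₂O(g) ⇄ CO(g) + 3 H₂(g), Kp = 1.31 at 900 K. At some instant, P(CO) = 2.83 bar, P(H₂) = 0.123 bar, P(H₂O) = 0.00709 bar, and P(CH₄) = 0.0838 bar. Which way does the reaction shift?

reverse (toward reactants)

Qp = P(CO)·P(H₂)³ / (P(CH₄)·P(H₂O)) = (2.83)·(0.123)³ / ((0.0838)·(0.00709)) = 8.86
Qp = 8.86 > Kp = 1.31, so the reverse reaction proceeds.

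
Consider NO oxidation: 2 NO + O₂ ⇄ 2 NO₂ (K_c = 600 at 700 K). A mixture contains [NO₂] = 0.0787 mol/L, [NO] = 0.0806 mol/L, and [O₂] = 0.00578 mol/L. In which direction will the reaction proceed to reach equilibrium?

Q_c = [NO₂]² / ([NO]²·[O₂]) = (0.0787)² / ((0.0806)²·(0.00578)) = 165
Q_c = 165 < K_c = 600, so the forward reaction proceeds.

toward products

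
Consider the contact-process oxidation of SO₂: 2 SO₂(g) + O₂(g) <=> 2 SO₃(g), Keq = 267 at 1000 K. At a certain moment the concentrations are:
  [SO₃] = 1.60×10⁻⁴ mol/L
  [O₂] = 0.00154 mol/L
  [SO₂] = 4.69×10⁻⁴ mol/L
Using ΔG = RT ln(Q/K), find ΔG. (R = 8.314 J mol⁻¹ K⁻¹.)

ΔG = -10.5 kJ/mol

Q = [SO₃]² / ([SO₂]²·[O₂]) = (1.60×10⁻⁴)² / ((4.69×10⁻⁴)²·(0.00154)) = 75.6
ΔG = RT ln(Q/Keq) = (8.314 J mol⁻¹ K⁻¹)(1000 K) × ln(75.6/267)
   = (8.314 kJ/mol)(-1.262) = -10.5 kJ/mol
ΔG < 0, so the forward reaction is spontaneous (proceeds forward).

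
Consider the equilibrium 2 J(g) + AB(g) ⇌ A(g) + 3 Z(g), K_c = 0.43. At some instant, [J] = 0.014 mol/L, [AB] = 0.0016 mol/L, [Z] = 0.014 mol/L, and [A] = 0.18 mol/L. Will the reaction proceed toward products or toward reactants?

to the left

Q_c = [A]·[Z]³ / ([J]²·[AB]) = (0.18)·(0.014)³ / ((0.014)²·(0.0016)) = 1.6
Q_c = 1.6 > K_c = 0.43, so the reverse reaction proceeds.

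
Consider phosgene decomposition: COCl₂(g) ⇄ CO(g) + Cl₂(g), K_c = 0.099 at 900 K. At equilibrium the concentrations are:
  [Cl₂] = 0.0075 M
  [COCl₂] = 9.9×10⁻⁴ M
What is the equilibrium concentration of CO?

[CO] = 0.013 M

At equilibrium, K_c = [CO]·[Cl₂] / [COCl₂] = 0.099.
([CO])·(0.0075) / (9.9×10⁻⁴) = 0.099
[CO] = 0.0131 = 0.013 M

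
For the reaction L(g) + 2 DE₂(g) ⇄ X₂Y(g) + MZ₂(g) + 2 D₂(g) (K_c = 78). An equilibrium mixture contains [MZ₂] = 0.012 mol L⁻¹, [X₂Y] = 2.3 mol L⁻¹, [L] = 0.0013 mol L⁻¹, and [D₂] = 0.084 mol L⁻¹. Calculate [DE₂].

[DE₂] = 0.044 mol L⁻¹

At equilibrium, K_c = [X₂Y]·[MZ₂]·[D₂]² / ([L]·[DE₂]²) = 78.
(2.3)·(0.012)·(0.084)² / ((0.0013)·([DE₂])²) = 78
[DE₂]² = 0.00192 ⇒ [DE₂] = 0.044 mol L⁻¹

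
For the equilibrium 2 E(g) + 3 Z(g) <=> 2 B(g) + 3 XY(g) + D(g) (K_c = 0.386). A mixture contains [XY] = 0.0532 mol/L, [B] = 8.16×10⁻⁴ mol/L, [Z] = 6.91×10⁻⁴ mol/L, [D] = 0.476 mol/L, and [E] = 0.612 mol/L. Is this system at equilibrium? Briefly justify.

Q_c = [B]²·[XY]³·[D] / ([E]²·[Z]³) = (8.16×10⁻⁴)²·(0.0532)³·(0.476) / ((0.612)²·(6.91×10⁻⁴)³) = 0.386
Q_c = 0.386 = K_c; the system is at equilibrium.

yes, at equilibrium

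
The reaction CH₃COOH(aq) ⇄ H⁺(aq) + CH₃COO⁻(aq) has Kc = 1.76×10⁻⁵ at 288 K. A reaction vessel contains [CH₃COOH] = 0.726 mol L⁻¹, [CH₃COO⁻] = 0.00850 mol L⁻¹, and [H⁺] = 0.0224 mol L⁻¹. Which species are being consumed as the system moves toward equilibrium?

H⁺, CH₃COO⁻ (products)

Qc = [H⁺]·[CH₃COO⁻] / [CH₃COOH] = (0.0224)·(0.00850) / (0.726) = 2.62×10⁻⁴
Qc = 2.62×10⁻⁴ > Kc = 1.76×10⁻⁵: net reverse reaction.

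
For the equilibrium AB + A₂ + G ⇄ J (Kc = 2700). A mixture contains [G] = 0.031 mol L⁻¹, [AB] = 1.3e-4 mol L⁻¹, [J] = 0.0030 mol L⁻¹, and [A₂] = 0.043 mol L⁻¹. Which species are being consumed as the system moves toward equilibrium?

Qc = [J] / ([AB]·[A₂]·[G]) = (0.0030) / ((1.3e-4)·(0.043)·(0.031)) = 17000
Qc = 17000 > Kc = 2700: net reverse reaction.

J (products)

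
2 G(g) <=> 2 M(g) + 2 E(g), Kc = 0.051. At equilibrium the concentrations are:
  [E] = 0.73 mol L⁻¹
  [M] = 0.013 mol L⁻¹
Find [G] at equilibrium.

[G] = 0.042 mol L⁻¹

At equilibrium, Kc = [M]²·[E]² / [G]² = 0.051.
(0.013)²·(0.73)² / ([G])² = 0.051
[G]² = 0.00177 ⇒ [G] = 0.042 mol L⁻¹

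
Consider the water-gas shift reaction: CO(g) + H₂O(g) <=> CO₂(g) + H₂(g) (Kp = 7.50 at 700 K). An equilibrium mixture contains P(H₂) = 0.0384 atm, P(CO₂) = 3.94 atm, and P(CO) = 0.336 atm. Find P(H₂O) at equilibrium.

At equilibrium, Kp = P(CO₂)·P(H₂) / (P(CO)·P(H₂O)) = 7.50.
(3.94)·(0.0384) / ((0.336)·(P(H₂O))) = 7.50
P(H₂O) = 0.0600 atm

P(H₂O) = 0.0600 atm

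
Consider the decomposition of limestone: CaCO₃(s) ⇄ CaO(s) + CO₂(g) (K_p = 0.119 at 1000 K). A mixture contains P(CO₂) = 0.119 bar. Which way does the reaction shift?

no net change (already at equilibrium)

(CaCO₃, CaO are pure solids — omitted from Q_p.)
Q_p = P(CO₂) = 0.119
Q_p = 0.119 = K_p, so the system is already at equilibrium.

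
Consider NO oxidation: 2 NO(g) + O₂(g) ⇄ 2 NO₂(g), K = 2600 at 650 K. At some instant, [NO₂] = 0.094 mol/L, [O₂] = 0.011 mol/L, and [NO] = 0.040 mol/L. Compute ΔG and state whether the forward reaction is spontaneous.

Q = [NO₂]² / ([NO]²·[O₂]) = (0.094)² / ((0.040)²·(0.011)) = 502
ΔG = RT ln(Q/K) = (8.314 J mol⁻¹ K⁻¹)(650 K) × ln(502/2600)
   = (5.404 kJ/mol)(-1.645) = -8.89 kJ/mol
ΔG < 0, so the forward reaction is spontaneous (proceeds forward).

ΔG = -8.89 kJ/mol; the forward reaction is spontaneous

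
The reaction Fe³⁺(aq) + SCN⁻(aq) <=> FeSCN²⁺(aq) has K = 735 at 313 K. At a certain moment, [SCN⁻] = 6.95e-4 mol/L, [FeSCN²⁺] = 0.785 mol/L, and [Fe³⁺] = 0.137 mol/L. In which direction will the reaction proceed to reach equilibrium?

in the reverse direction

Q = [FeSCN²⁺] / ([Fe³⁺]·[SCN⁻]) = (0.785) / ((0.137)·(6.95e-4)) = 8240
Q = 8240 > K = 735, so the reverse reaction proceeds.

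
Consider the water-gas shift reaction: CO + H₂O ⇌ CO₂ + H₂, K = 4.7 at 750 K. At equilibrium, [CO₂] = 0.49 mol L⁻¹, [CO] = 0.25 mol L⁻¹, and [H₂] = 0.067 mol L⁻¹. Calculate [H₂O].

[H₂O] = 0.028 mol L⁻¹

At equilibrium, K = [CO₂]·[H₂] / ([CO]·[H₂O]) = 4.7.
(0.49)·(0.067) / ((0.25)·([H₂O])) = 4.7
[H₂O] = 0.0279 = 0.028 mol L⁻¹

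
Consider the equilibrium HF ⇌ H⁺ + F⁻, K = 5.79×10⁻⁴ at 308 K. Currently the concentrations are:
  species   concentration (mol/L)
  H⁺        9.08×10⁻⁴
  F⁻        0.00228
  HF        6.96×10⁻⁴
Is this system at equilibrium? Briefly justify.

Q = [H⁺]·[F⁻] / [HF] = (9.08×10⁻⁴)·(0.00228) / (6.96×10⁻⁴) = 0.00297
Q = 0.00297 > K = 5.79×10⁻⁴: net reverse reaction.

no; Q > K, reaction proceeds in reverse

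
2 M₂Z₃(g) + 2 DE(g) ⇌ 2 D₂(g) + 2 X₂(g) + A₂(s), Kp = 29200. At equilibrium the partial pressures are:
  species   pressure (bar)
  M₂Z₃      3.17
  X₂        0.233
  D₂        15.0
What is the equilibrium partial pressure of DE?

P(DE) = 0.00645 bar

(A₂ is a pure solid — omitted from Kp.)
At equilibrium, Kp = P(D₂)²·P(X₂)² / (P(M₂Z₃)²·P(DE)²) = 29200.
(15.0)²·(0.233)² / ((3.17)²·(P(DE))²) = 29200
P(DE)² = 4.16×10⁻⁵ ⇒ P(DE) = 0.00645 bar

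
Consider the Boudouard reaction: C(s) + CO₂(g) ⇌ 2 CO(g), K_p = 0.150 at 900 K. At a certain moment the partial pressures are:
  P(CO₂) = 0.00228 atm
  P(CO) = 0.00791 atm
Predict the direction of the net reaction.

(C is a pure solid — omitted from Q_p.)
Q_p = P(CO)² / P(CO₂) = (0.00791)² / (0.00228) = 0.0274
Q_p = 0.0274 < K_p = 0.150, so the forward reaction proceeds.

forward (toward products)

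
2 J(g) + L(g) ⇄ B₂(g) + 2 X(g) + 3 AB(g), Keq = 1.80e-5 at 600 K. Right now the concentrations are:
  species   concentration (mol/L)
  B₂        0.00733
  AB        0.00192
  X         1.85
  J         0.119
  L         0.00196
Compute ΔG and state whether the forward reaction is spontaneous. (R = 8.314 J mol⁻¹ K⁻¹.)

Q = [B₂]·[X]²·[AB]³ / ([J]²·[L]) = (0.00733)·(1.85)²·(0.00192)³ / ((0.119)²·(0.00196)) = 6.40e-6
ΔG = RT ln(Q/Keq) = (8.314 J mol⁻¹ K⁻¹)(600 K) × ln(6.40e-6/1.80e-5)
   = (4.988 kJ/mol)(-1.034) = -5.16 kJ/mol
ΔG < 0, so the forward reaction is spontaneous (proceeds forward).

ΔG = -5.16 kJ/mol; the forward reaction is spontaneous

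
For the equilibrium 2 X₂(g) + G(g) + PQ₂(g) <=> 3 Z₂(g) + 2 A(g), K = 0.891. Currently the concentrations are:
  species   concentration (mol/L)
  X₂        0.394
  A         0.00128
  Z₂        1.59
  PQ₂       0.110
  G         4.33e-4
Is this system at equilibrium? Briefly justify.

yes, at equilibrium

Q = [Z₂]³·[A]² / ([X₂]²·[G]·[PQ₂]) = (1.59)³·(0.00128)² / ((0.394)²·(4.33e-4)·(0.110)) = 0.891
Q = 0.891 = K; the system is at equilibrium.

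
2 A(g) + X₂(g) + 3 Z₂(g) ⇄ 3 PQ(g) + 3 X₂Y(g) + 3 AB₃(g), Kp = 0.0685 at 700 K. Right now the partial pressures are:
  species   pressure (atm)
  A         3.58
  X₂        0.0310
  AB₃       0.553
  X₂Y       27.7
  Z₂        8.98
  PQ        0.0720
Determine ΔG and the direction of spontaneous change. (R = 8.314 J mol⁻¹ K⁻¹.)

ΔG = -15.6 kJ/mol; the forward reaction is spontaneous

Qp = P(PQ)³·P(X₂Y)³·P(AB₃)³ / (P(A)²·P(X₂)·P(Z₂)³) = (0.0720)³·(27.7)³·(0.553)³ / ((3.58)²·(0.0310)·(8.98)³) = 0.00466
ΔG = RT ln(Qp/Kp) = (8.314 J mol⁻¹ K⁻¹)(700 K) × ln(0.00466/0.0685)
   = (5.820 kJ/mol)(-2.688) = -15.6 kJ/mol
ΔG < 0, so the forward reaction is spontaneous (proceeds forward).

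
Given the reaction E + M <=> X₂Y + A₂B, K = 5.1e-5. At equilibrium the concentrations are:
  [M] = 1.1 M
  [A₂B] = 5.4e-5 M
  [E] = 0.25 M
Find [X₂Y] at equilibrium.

[X₂Y] = 0.26 M

At equilibrium, K = [X₂Y]·[A₂B] / ([E]·[M]) = 5.1e-5.
([X₂Y])·(5.4e-5) / ((0.25)·(1.1)) = 5.1e-5
[X₂Y] = 0.260 = 0.26 M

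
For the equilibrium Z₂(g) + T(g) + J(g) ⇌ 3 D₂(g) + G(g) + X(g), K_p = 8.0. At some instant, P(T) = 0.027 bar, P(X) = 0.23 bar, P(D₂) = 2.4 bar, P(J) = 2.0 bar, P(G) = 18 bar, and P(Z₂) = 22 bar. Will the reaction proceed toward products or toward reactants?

Q_p = P(D₂)³·P(G)·P(X) / (P(Z₂)·P(T)·P(J)) = (2.4)³·(18)·(0.23) / ((22)·(0.027)·(2.0)) = 48
Q_p = 48 > K_p = 8.0, so the reverse reaction proceeds.

in the reverse direction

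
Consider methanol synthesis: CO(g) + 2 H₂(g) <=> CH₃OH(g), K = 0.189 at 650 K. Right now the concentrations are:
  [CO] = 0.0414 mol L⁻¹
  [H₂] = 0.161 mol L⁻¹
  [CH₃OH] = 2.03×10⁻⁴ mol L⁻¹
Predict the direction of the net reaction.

at equilibrium

Q = [CH₃OH] / ([CO]·[H₂]²) = (2.03×10⁻⁴) / ((0.0414)·(0.161)²) = 0.189
Q = 0.189 = K, so the system is already at equilibrium.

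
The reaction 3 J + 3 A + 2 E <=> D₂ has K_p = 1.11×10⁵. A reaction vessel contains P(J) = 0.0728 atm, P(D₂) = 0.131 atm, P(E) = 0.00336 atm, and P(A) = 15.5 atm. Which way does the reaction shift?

Q_p = P(D₂) / (P(J)³·P(A)³·P(E)²) = (0.131) / ((0.0728)³·(15.5)³·(0.00336)²) = 8080
Q_p = 8080 < K_p = 1.11×10⁵, so the forward reaction proceeds.

toward products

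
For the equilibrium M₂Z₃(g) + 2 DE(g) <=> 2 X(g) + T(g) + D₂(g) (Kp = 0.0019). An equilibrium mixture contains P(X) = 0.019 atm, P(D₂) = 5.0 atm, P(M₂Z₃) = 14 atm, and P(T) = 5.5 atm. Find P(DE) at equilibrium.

At equilibrium, Kp = P(X)²·P(T)·P(D₂) / (P(M₂Z₃)·P(DE)²) = 0.0019.
(0.019)²·(5.5)·(5.0) / ((14)·(P(DE))²) = 0.0019
P(DE)² = 0.373 ⇒ P(DE) = 0.61 atm

P(DE) = 0.61 atm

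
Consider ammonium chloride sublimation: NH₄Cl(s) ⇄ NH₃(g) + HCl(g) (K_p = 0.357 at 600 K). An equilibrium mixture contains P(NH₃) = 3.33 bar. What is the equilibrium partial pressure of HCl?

P(HCl) = 0.107 bar

(NH₄Cl is a pure solid — omitted from K_p.)
At equilibrium, K_p = P(NH₃)·P(HCl) = 0.357.
(3.33)·(P(HCl)) = 0.357
P(HCl) = 0.107 bar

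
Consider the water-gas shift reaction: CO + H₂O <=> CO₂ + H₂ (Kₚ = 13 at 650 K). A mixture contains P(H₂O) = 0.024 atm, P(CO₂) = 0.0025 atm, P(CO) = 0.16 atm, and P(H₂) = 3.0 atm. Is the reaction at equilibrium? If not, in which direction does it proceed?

Qₚ = P(CO₂)·P(H₂) / (P(CO)·P(H₂O)) = (0.0025)·(3.0) / ((0.16)·(0.024)) = 2.0
Qₚ = 2.0 < Kₚ = 13, so the forward reaction proceeds.

toward products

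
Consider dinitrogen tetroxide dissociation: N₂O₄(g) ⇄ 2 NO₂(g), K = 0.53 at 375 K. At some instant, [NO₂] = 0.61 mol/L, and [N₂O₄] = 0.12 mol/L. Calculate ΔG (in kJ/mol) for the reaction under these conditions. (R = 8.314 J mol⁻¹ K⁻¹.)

ΔG = 5.51 kJ/mol

Q = [NO₂]² / [N₂O₄] = (0.61)² / (0.12) = 3.10
ΔG = RT ln(Q/K) = (8.314 J mol⁻¹ K⁻¹)(375 K) × ln(3.10/0.53)
   = (3.118 kJ/mol)(1.766) = 5.51 kJ/mol
ΔG > 0, so the forward reaction is non-spontaneous (proceeds in reverse).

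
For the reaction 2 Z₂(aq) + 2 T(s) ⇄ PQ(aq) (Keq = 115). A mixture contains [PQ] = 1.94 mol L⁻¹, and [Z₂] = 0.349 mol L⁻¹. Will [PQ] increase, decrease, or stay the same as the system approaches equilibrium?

increase

(T is a pure solid — omitted from Q.)
Q = [PQ] / [Z₂]² = (1.94) / (0.349)² = 15.9
Q = 15.9 < Keq = 115: net forward reaction.
PQ is a product, so it increases.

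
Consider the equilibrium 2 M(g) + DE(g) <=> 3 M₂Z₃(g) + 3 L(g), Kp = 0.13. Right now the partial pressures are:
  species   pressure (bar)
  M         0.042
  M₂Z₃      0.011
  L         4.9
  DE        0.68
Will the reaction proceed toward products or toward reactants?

Qp = P(M₂Z₃)³·P(L)³ / (P(M)²·P(DE)) = (0.011)³·(4.9)³ / ((0.042)²·(0.68)) = 0.13
Qp = 0.13 = Kp, so the system is already at equilibrium.

neither direction; the system is at equilibrium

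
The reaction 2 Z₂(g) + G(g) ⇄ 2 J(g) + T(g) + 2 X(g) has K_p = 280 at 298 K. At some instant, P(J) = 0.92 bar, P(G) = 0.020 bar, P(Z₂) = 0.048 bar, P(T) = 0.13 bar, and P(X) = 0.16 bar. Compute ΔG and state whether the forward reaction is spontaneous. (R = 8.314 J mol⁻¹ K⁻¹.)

ΔG = -3.77 kJ/mol; the forward reaction is spontaneous

Q_p = P(J)²·P(T)·P(X)² / (P(Z₂)²·P(G)) = (0.92)²·(0.13)·(0.16)² / ((0.048)²·(0.020)) = 61.1
ΔG = RT ln(Q_p/K_p) = (8.314 J mol⁻¹ K⁻¹)(298 K) × ln(61.1/280)
   = (2.478 kJ/mol)(-1.522) = -3.77 kJ/mol
ΔG < 0, so the forward reaction is spontaneous (proceeds forward).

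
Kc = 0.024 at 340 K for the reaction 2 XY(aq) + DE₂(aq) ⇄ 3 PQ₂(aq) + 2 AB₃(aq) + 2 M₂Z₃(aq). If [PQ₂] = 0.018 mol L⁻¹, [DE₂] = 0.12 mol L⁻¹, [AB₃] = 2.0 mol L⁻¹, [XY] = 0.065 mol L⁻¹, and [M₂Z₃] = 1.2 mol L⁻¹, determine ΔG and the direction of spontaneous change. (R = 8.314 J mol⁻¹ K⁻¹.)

ΔG = 2.87 kJ/mol; the forward reaction is non-spontaneous

Qc = [PQ₂]³·[AB₃]²·[M₂Z₃]² / ([XY]²·[DE₂]) = (0.018)³·(2.0)²·(1.2)² / ((0.065)²·(0.12)) = 0.0663
ΔG = RT ln(Qc/Kc) = (8.314 J mol⁻¹ K⁻¹)(340 K) × ln(0.0663/0.024)
   = (2.827 kJ/mol)(1.016) = 2.87 kJ/mol
ΔG > 0, so the forward reaction is non-spontaneous (proceeds in reverse).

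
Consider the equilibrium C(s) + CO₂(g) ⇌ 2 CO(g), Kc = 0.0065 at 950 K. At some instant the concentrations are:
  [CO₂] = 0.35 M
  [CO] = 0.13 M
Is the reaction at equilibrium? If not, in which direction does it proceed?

in the reverse direction

(C is a pure solid — omitted from Qc.)
Qc = [CO]² / [CO₂] = (0.13)² / (0.35) = 0.048
Qc = 0.048 > Kc = 0.0065, so the reverse reaction proceeds.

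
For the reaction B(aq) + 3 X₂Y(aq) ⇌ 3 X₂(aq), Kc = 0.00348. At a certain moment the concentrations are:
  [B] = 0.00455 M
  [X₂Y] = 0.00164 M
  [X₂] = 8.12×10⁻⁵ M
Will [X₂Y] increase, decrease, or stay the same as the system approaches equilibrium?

Qc = [X₂]³ / ([B]·[X₂Y]³) = (8.12×10⁻⁵)³ / ((0.00455)·(0.00164)³) = 0.0267
Qc = 0.0267 > Kc = 0.00348: net reverse reaction.
X₂Y is a reactant, so it increases.

increase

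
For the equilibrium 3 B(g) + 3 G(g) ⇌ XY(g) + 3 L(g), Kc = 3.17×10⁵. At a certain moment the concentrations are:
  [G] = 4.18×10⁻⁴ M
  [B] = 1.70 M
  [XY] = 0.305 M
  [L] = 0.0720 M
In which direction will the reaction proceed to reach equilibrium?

neither direction; the system is at equilibrium

Qc = [XY]·[L]³ / ([B]³·[G]³) = (0.305)·(0.0720)³ / ((1.70)³·(4.18×10⁻⁴)³) = 3.17×10⁵
Qc = 3.17×10⁵ = Kc, so the system is already at equilibrium.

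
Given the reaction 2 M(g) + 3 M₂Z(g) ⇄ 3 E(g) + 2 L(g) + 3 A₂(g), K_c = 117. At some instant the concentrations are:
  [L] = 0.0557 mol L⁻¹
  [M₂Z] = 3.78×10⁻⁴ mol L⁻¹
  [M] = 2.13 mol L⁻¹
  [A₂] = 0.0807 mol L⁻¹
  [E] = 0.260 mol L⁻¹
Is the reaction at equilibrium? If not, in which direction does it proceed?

neither direction; the system is at equilibrium

Q_c = [E]³·[L]²·[A₂]³ / ([M]²·[M₂Z]³) = (0.260)³·(0.0557)²·(0.0807)³ / ((2.13)²·(3.78×10⁻⁴)³) = 117
Q_c = 117 = K_c, so the system is already at equilibrium.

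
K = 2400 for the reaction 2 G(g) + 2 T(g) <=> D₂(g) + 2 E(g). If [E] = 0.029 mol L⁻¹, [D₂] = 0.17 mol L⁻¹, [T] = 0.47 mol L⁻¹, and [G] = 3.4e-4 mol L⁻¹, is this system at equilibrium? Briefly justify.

Q = [D₂]·[E]² / ([G]²·[T]²) = (0.17)·(0.029)² / ((3.4e-4)²·(0.47)²) = 5600
Q = 5600 > K = 2400: net reverse reaction.

no; Q > K, reaction proceeds in reverse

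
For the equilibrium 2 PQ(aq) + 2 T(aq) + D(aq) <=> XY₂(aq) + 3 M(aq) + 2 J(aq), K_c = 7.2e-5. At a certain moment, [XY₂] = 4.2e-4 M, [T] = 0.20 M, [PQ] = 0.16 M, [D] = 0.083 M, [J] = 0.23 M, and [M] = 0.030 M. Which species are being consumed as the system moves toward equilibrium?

PQ, T, D (reactants)

Q_c = [XY₂]·[M]³·[J]² / ([PQ]²·[T]²·[D]) = (4.2e-4)·(0.030)³·(0.23)² / ((0.16)²·(0.20)²·(0.083)) = 7.1e-6
Q_c = 7.1e-6 < K_c = 7.2e-5: net forward reaction.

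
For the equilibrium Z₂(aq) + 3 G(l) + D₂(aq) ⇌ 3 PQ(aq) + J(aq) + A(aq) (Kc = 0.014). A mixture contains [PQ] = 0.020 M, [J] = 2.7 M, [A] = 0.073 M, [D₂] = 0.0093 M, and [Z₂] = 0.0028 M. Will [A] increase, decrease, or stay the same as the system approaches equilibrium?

(G is a pure liquid — omitted from Qc.)
Qc = [PQ]³·[J]·[A] / ([Z₂]·[D₂]) = (0.020)³·(2.7)·(0.073) / ((0.0028)·(0.0093)) = 0.061
Qc = 0.061 > Kc = 0.014: net reverse reaction.
A is a product, so it decreases.

decrease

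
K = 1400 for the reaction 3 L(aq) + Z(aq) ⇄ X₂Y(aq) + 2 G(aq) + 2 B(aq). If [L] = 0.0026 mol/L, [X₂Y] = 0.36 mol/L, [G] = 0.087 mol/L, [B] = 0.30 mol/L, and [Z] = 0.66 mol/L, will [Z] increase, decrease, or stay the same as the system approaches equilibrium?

increase

Q = [X₂Y]·[G]²·[B]² / ([L]³·[Z]) = (0.36)·(0.087)²·(0.30)² / ((0.0026)³·(0.66)) = 21000
Q = 21000 > K = 1400: net reverse reaction.
Z is a reactant, so it increases.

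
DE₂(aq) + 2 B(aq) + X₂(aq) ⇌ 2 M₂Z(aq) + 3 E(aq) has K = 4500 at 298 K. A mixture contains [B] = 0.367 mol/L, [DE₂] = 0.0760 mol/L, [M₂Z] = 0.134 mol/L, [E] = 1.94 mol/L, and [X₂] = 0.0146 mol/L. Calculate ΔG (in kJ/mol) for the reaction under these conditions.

Q = [M₂Z]²·[E]³ / ([DE₂]·[B]²·[X₂]) = (0.134)²·(1.94)³ / ((0.0760)·(0.367)²·(0.0146)) = 877
ΔG = RT ln(Q/K) = (8.314 J mol⁻¹ K⁻¹)(298 K) × ln(877/4500)
   = (2.478 kJ/mol)(-1.635) = -4.05 kJ/mol
ΔG < 0, so the forward reaction is spontaneous (proceeds forward).

ΔG = -4.05 kJ/mol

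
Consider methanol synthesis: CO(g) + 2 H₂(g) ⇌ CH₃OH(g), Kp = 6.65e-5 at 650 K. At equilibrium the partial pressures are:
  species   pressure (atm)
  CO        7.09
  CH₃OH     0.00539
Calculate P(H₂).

At equilibrium, Kp = P(CH₃OH) / (P(CO)·P(H₂)²) = 6.65e-5.
(0.00539) / ((7.09)·(P(H₂))²) = 6.65e-5
P(H₂)² = 11.4 ⇒ P(H₂) = 3.38 atm

P(H₂) = 3.38 atm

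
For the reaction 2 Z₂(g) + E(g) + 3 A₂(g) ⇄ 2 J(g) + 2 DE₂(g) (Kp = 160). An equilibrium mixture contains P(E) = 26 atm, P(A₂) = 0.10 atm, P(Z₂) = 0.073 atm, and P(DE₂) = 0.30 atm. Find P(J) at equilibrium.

At equilibrium, Kp = P(J)²·P(DE₂)² / (P(Z₂)²·P(E)·P(A₂)³) = 160.
(P(J))²·(0.30)² / ((0.073)²·(26)·(0.10)³) = 160
P(J)² = 0.246 ⇒ P(J) = 0.50 atm

P(J) = 0.50 atm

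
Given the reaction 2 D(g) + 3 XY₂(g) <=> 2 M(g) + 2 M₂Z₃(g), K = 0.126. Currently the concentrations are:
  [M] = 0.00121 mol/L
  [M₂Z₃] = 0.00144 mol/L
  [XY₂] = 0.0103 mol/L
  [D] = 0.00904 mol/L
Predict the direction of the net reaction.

Q = [M]²·[M₂Z₃]² / ([D]²·[XY₂]³) = (0.00121)²·(0.00144)² / ((0.00904)²·(0.0103)³) = 0.0340
Q = 0.0340 < K = 0.126, so the forward reaction proceeds.

forward (toward products)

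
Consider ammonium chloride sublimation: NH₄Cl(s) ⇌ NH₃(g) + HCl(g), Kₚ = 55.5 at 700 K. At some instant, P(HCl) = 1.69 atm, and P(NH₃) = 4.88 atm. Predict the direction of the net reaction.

to the right

(NH₄Cl is a pure solid — omitted from Qₚ.)
Qₚ = P(NH₃)·P(HCl) = (4.88)·(1.69) = 8.25
Qₚ = 8.25 < Kₚ = 55.5, so the forward reaction proceeds.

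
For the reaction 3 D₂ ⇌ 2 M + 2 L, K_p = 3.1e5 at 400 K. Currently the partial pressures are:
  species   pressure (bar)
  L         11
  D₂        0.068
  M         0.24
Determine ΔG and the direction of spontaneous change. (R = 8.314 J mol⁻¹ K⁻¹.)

Q_p = P(M)²·P(L)² / P(D₂)³ = (0.24)²·(11)² / (0.068)³ = 22200
ΔG = RT ln(Q_p/K_p) = (8.314 J mol⁻¹ K⁻¹)(400 K) × ln(22200/3.1e5)
   = (3.326 kJ/mol)(-2.636) = -8.77 kJ/mol
ΔG < 0, so the forward reaction is spontaneous (proceeds forward).

ΔG = -8.77 kJ/mol; the forward reaction is spontaneous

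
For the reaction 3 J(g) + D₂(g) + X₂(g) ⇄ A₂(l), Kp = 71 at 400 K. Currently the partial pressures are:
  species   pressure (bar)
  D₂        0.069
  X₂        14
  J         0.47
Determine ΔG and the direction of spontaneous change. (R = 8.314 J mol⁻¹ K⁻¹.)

ΔG = -6.53 kJ/mol; the forward reaction is spontaneous

(A₂ is a pure liquid — omitted from Qp.)
Qp = 1 / (P(J)³·P(D₂)·P(X₂)) = 1 / ((0.47)³·(0.069)·(14)) = 9.97
ΔG = RT ln(Qp/Kp) = (8.314 J mol⁻¹ K⁻¹)(400 K) × ln(9.97/71)
   = (3.326 kJ/mol)(-1.963) = -6.53 kJ/mol
ΔG < 0, so the forward reaction is spontaneous (proceeds forward).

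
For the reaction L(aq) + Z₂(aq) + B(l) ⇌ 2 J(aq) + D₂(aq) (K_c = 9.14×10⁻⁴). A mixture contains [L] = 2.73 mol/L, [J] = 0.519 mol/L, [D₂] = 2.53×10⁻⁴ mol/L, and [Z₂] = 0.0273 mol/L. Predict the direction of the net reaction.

at equilibrium

(B is a pure liquid — omitted from Q_c.)
Q_c = [J]²·[D₂] / ([L]·[Z₂]) = (0.519)²·(2.53×10⁻⁴) / ((2.73)·(0.0273)) = 9.14×10⁻⁴
Q_c = 9.14×10⁻⁴ = K_c, so the system is already at equilibrium.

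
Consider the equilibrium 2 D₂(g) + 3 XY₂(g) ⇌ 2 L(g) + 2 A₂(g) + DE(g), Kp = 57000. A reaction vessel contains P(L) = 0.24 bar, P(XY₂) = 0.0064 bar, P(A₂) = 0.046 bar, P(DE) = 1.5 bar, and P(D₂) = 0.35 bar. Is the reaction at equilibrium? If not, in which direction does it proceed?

Qp = P(L)²·P(A₂)²·P(DE) / (P(D₂)²·P(XY₂)³) = (0.24)²·(0.046)²·(1.5) / ((0.35)²·(0.0064)³) = 5700
Qp = 5700 < Kp = 57000, so the forward reaction proceeds.

forward (toward products)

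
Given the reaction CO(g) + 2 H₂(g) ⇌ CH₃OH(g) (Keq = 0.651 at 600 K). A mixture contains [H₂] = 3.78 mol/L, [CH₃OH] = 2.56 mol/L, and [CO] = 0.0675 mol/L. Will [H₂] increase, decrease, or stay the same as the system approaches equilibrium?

Q = [CH₃OH] / ([CO]·[H₂]²) = (2.56) / ((0.0675)·(3.78)²) = 2.65
Q = 2.65 > Keq = 0.651: net reverse reaction.
H₂ is a reactant, so it increases.

increase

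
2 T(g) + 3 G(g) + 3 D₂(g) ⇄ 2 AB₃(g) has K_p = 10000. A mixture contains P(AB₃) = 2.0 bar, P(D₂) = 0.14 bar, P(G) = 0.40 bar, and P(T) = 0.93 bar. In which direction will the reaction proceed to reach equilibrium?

reverse (toward reactants)

Q_p = P(AB₃)² / (P(T)²·P(G)³·P(D₂)³) = (2.0)² / ((0.93)²·(0.40)³·(0.14)³) = 26000
Q_p = 26000 > K_p = 10000, so the reverse reaction proceeds.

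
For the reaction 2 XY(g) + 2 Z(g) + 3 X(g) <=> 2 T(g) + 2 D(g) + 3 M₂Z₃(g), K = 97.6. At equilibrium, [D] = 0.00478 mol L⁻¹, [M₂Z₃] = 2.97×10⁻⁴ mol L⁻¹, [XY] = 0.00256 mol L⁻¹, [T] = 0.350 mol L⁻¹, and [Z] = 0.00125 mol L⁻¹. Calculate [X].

[X] = 0.00419 mol L⁻¹

At equilibrium, K = [T]²·[D]²·[M₂Z₃]³ / ([XY]²·[Z]²·[X]³) = 97.6.
(0.350)²·(0.00478)²·(2.97×10⁻⁴)³ / ((0.00256)²·(0.00125)²·([X])³) = 97.6
[X]³ = 7.34×10⁻⁸ ⇒ [X] = 0.00419 mol L⁻¹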